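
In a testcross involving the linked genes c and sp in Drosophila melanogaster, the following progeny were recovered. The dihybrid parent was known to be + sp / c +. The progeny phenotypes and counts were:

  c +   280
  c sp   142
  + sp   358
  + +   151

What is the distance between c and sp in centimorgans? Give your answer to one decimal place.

The recombinant classes are + + and c sp: 151 + 142 = 293.
Recombination frequency = 293/931 = 0.3147 ≈ 31.5%, i.e. 31.5 centimorgans.

31.5 centimorgans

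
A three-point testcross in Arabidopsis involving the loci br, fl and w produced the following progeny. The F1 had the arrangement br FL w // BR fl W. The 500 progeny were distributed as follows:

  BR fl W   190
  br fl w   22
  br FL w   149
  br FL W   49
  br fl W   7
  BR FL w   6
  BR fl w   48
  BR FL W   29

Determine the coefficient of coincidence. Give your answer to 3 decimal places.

The two rarest classes, BR FL w and br fl W, are the double crossovers. Comparing them with the parentals, only the br allele has switched, so br is the middle locus and the order is fl – br – w.
fl–br: (51 + 13)/500 = 0.1280; br–w: (97 + 13)/500 = 0.2200.
Expected DCO frequency = 0.1280 × 0.2200 ≈ 0.02816; observed = 13/500 ≈ 0.02600.
Coefficient of coincidence = 0.02600/0.02816 ≈ 0.923.

0.923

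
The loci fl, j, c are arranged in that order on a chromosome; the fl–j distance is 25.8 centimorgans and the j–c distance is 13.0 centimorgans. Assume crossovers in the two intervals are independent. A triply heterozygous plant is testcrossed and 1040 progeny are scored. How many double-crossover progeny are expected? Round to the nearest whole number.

Map distances give recombination frequencies of 0.258 and 0.130 for the two intervals.
With no interference, expected double-crossover frequency = 0.258 × 0.130 = 0.03354.
Expected number = 0.03354 × 1040 = 34.88 ≈ 35.

35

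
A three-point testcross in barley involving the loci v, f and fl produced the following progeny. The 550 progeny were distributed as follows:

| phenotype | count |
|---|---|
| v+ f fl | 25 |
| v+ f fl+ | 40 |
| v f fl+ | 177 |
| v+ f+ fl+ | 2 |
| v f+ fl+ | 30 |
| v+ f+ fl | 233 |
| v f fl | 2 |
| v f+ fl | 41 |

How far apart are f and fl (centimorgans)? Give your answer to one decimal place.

The two most frequent reciprocal classes, v+ f+ fl and v f fl+, are the parental types, so the F1 was v+ f+ fl / v f fl+.
The two rarest classes, v+ f+ fl+ and v f fl, are the double crossovers. Comparing them with the parentals, only the fl allele has switched, so fl is the middle locus and the order is f – fl – v.
Crossovers in the f–fl interval produce the single-crossover classes v+ f fl and v f+ fl+ (25 + 30 = 55) plus the double crossovers (4).
RF(f–fl) = (55 + 4) / 550 = 59/550 = 0.1073 → 10.7 centimorgans.

10.7 centimorgans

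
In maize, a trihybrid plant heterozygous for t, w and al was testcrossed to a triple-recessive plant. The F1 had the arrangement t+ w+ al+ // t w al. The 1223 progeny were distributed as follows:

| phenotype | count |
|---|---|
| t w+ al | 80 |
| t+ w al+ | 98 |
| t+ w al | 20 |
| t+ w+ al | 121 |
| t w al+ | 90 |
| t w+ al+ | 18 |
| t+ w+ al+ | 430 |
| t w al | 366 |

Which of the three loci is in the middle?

t

The two rarest classes, t w+ al+ and t+ w al, are the double crossovers. Comparing them with the parentals, only the t allele has switched, so t is the middle locus and the order is w – t – al.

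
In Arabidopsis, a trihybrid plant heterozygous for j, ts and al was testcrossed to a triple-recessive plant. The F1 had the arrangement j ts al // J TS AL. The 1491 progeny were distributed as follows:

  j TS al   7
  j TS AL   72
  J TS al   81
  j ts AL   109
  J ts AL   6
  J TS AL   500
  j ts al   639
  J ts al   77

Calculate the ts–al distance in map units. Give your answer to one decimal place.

The two rarest classes, j TS al and J ts AL, are the double crossovers. Comparing them with the parentals, only the ts allele has switched, so ts is the middle locus and the order is al – ts – j.
Crossovers in the al–ts interval produce the single-crossover classes j ts AL and J TS al (109 + 81 = 190) plus the double crossovers (13).
RF(al–ts) = (190 + 13) / 1491 = 203/1491 = 0.1362 → 13.6 map units.

13.6 map units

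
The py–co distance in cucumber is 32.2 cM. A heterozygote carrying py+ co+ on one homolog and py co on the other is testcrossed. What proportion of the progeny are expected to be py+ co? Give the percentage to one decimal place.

16.1%

A map distance of 32.2 cM corresponds to a recombination frequency of 0.322.
The F1 is py+ co+ / py co, so py+ co is a recombinant gamete class with expected frequency r/2 = 0.322/2 = 0.1610.
That is 0.1610 = 16.1% of the progeny.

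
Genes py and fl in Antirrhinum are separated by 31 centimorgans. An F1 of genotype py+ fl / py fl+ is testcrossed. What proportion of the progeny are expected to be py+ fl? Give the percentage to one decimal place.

34.5%

A map distance of 31 centimorgans corresponds to a recombination frequency of 0.310.
The F1 is py+ fl / py fl+, so py+ fl is a parental gamete class with expected frequency (1 − r)/2 = 0.690/2 = 0.3450.
That is 0.3450 = 34.5% of the progeny.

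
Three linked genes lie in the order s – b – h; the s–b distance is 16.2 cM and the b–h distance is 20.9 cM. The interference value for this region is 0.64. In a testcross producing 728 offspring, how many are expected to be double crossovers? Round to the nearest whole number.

Map distances give recombination frequencies of 0.162 and 0.209 for the two intervals.
With interference 0.64 (so coincidence = 0.36), expected double-crossover frequency = 0.162 × 0.209 × 0.36 = 0.01219.
Expected number = 0.01219 × 728 = 8.87 ≈ 9.

9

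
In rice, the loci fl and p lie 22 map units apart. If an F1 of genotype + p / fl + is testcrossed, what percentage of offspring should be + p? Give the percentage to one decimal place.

39.0%

A map distance of 22 map units corresponds to a recombination frequency of 0.220.
The F1 is + p / fl +, so + p is a parental gamete class with expected frequency (1 − r)/2 = 0.780/2 = 0.3900.
That is 0.3900 = 39.0% of the progeny.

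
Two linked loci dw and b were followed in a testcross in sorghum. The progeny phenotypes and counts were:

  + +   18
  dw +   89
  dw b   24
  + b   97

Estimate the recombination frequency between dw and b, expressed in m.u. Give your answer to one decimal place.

The two most frequent classes, + b (97) and dw + (89), are the parental types, so the F1 was + b / dw +.
The recombinant classes are + + and dw b: 18 + 24 = 42.
Recombination frequency = 42/228 = 0.1842 ≈ 18.4%, i.e. 18.4 m.u.

18.4 m.u.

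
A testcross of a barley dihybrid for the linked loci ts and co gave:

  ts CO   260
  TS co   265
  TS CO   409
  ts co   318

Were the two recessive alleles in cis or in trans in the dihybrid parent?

cis

The two most frequent classes are TS CO (409) and ts co (318); these are the parental (non-recombinant) types.
So the F1 carried TS CO on one chromosome and ts co on the other — the recessive alleles are on the same chromosome (cis / coupling).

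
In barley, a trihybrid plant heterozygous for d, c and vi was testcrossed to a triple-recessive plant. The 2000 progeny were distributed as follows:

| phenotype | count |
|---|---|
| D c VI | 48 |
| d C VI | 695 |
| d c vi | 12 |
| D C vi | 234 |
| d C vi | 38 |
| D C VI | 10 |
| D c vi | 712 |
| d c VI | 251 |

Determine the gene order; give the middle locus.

The two most frequent reciprocal classes, D c vi and d C VI, are the parental types, so the F1 was D c vi / d C VI.
The two rarest classes, d c vi and D C VI, are the double crossovers. Comparing them with the parentals, only the d allele has switched, so d is the middle locus and the order is vi – d – c.

d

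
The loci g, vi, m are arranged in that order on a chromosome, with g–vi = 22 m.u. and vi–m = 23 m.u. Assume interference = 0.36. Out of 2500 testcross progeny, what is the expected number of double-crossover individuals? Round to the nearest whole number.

81

Map distances give recombination frequencies of 0.220 and 0.230 for the two intervals.
With interference 0.36 (so coincidence = 0.64), expected double-crossover frequency = 0.220 × 0.230 × 0.64 = 0.03238.
Expected number = 0.03238 × 2500 = 80.96 ≈ 81.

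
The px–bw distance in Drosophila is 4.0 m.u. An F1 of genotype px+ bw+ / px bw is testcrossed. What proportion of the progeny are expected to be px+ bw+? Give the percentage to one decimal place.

48.0%

A map distance of 4.0 m.u. corresponds to a recombination frequency of 0.040.
The F1 is px+ bw+ / px bw, so px+ bw+ is a parental gamete class with expected frequency (1 − r)/2 = 0.960/2 = 0.4800.
That is 0.4800 = 48.0% of the progeny.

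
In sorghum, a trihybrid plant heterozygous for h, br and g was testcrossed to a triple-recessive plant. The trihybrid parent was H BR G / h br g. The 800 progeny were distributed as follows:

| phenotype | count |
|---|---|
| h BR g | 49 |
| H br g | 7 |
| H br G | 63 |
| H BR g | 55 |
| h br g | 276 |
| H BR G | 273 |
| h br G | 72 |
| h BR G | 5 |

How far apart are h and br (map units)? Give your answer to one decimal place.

15.5 map units

The two rarest classes, h BR G and H br g, are the double crossovers. Comparing them with the parentals, only the h allele has switched, so h is the middle locus and the order is br – h – g.
Crossovers in the br–h interval produce the single-crossover classes H br G and h BR g (63 + 49 = 112) plus the double crossovers (12).
RF(br–h) = (112 + 12) / 800 = 124/800 = 0.1550 → 15.5 map units.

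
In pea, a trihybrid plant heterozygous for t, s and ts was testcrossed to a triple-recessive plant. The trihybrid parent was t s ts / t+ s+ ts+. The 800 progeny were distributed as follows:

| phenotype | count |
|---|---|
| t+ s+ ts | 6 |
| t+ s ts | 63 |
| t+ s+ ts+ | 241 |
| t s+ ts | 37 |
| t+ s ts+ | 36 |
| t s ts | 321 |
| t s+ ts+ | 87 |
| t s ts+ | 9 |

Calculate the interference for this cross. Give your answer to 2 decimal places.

0.17

The two rarest classes, t s ts+ and t+ s+ ts, are the double crossovers. Comparing them with the parentals, only the ts allele has switched, so ts is the middle locus and the order is t – ts – s.
t–ts: (150 + 15)/800 = 0.2062; ts–s: (73 + 15)/800 = 0.1100.
Expected DCO frequency = 0.2062 × 0.1100 ≈ 0.02268; observed = 15/800 ≈ 0.01875.
Coefficient of coincidence = 0.01875/0.02268 ≈ 0.83; interference = 1 − 0.83 = 0.17.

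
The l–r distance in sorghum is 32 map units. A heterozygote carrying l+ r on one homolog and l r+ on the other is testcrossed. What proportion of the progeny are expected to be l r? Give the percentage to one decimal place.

16.0%

A map distance of 32 map units corresponds to a recombination frequency of 0.320.
The F1 is l+ r / l r+, so l r is a recombinant gamete class with expected frequency r/2 = 0.320/2 = 0.1600.
That is 0.1600 = 16.0% of the progeny.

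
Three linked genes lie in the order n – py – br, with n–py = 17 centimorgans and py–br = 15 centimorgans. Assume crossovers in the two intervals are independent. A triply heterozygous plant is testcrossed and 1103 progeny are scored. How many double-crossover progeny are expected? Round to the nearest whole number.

28

Map distances give recombination frequencies of 0.170 and 0.150 for the two intervals.
With no interference, expected double-crossover frequency = 0.170 × 0.150 = 0.02550.
Expected number = 0.02550 × 1103 = 28.13 ≈ 28.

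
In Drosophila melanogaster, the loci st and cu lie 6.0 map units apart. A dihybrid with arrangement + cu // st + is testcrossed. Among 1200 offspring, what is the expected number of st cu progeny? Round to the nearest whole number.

36

A map distance of 6.0 map units corresponds to a recombination frequency of 0.060.
The F1 is + cu / st +, so st cu is a recombinant gamete class with expected frequency r/2 = 0.060/2 = 0.0300.
Expected number = 0.0300 × 1200 = 36.00 ≈ 36.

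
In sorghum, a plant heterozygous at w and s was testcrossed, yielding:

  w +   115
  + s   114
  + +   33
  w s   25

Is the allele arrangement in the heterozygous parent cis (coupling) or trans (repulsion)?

The two most frequent classes are + s (114) and w + (115); these are the parental (non-recombinant) types.
So the F1 carried + s on one chromosome and w + on the other — the recessive alleles are on opposite chromosomes (trans / repulsion).

trans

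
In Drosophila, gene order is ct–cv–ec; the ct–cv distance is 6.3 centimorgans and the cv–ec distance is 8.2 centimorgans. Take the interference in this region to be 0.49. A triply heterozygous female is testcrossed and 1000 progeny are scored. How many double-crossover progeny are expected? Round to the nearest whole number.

Map distances give recombination frequencies of 0.063 and 0.082 for the two intervals.
With interference 0.49 (so coincidence = 0.51), expected double-crossover frequency = 0.063 × 0.082 × 0.51 = 0.00263.
Expected number = 0.00263 × 1000 = 2.63 ≈ 3.

3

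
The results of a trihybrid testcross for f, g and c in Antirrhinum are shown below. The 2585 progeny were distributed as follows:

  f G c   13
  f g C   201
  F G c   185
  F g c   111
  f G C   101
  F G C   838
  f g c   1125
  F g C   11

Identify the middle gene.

g

The two most frequent reciprocal classes, f g c and F G C, are the parental types, so the F1 was f g c / F G C.
The two rarest classes, f G c and F g C, are the double crossovers. Comparing them with the parentals, only the g allele has switched, so g is the middle locus and the order is c – g – f.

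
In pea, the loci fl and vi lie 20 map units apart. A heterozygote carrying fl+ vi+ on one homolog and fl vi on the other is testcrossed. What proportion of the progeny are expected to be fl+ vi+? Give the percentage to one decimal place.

40.0%

A map distance of 20 map units corresponds to a recombination frequency of 0.200.
The F1 is fl+ vi+ / fl vi, so fl+ vi+ is a parental gamete class with expected frequency (1 − r)/2 = 0.800/2 = 0.4000.
That is 0.4000 = 40.0% of the progeny.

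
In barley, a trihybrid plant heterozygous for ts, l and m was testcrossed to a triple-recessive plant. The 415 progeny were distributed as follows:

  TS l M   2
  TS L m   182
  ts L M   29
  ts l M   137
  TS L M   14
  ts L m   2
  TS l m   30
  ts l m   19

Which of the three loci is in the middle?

The two most frequent reciprocal classes, TS L m and ts l M, are the parental types, so the F1 was TS L m / ts l M.
The two rarest classes, ts L m and TS l M, are the double crossovers. Comparing them with the parentals, only the ts allele has switched, so ts is the middle locus and the order is l – ts – m.

ts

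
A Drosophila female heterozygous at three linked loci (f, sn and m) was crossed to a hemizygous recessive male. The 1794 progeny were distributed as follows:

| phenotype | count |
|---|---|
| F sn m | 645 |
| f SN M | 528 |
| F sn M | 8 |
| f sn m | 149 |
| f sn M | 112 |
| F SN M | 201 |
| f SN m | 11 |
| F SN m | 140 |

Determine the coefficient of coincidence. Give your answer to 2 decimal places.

The two most frequent reciprocal classes, f SN M and F sn m, are the parental types, so the F1 was f SN M / F sn m.
The two rarest classes, f SN m and F sn M, are the double crossovers. Comparing them with the parentals, only the m allele has switched, so m is the middle locus and the order is f – m – sn.
f–m: (350 + 19)/1794 = 0.2057; m–sn: (252 + 19)/1794 = 0.1511.
Expected DCO frequency = 0.2057 × 0.1511 ≈ 0.03108; observed = 19/1794 ≈ 0.01059.
Coefficient of coincidence = 0.01059/0.03108 ≈ 0.34.

0.34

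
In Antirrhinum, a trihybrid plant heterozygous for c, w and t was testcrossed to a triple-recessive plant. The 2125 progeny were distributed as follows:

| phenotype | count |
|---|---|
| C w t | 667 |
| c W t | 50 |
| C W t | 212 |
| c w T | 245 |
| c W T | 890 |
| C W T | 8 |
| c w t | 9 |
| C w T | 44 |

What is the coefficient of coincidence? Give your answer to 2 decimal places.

0.69

The two most frequent reciprocal classes, c W T and C w t, are the parental types, so the F1 was c W T / C w t.
The two rarest classes, C W T and c w t, are the double crossovers. Comparing them with the parentals, only the c allele has switched, so c is the middle locus and the order is t – c – w.
t–c: (94 + 17)/2125 = 0.0522; c–w: (457 + 17)/2125 = 0.2231.
Expected DCO frequency = 0.0522 × 0.2231 ≈ 0.01165; observed = 17/2125 ≈ 0.00800.
Coefficient of coincidence = 0.00800/0.01165 ≈ 0.69.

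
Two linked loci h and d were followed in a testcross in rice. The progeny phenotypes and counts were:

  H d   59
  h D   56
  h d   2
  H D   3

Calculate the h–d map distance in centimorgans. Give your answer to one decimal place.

4.2 centimorgans

The two most frequent classes, H d (59) and h D (56), are the parental types, so the F1 was H d / h D.
The recombinant classes are H D and h d: 3 + 2 = 5.
Recombination frequency = 5/120 = 0.0417 ≈ 4.2%, i.e. 4.2 centimorgans.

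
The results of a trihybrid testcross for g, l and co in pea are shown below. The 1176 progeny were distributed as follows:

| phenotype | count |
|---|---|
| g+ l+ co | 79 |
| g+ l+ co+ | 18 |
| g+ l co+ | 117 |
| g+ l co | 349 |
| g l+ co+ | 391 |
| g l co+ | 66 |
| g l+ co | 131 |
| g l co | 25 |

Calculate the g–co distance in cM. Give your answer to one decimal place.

24.7 cM

The two most frequent reciprocal classes, g l+ co+ and g+ l co, are the parental types, so the F1 was g l+ co+ / g+ l co.
The two rarest classes, g+ l+ co+ and g l co, are the double crossovers. Comparing them with the parentals, only the g allele has switched, so g is the middle locus and the order is l – g – co.
Crossovers in the g–co interval produce the single-crossover classes g l+ co and g+ l co+ (131 + 117 = 248) plus the double crossovers (43).
RF(g–co) = (248 + 43) / 1176 = 291/1176 = 0.2474 → 24.7 cM.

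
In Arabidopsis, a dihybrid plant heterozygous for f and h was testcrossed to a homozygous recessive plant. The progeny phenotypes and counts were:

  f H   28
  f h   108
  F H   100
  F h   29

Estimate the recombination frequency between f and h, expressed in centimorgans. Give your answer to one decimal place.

21.5 centimorgans

The two most frequent classes, F H (100) and f h (108), are the parental types, so the F1 was F H / f h.
The recombinant classes are F h and f H: 29 + 28 = 57.
Recombination frequency = 57/265 = 0.2151 ≈ 21.5%, i.e. 21.5 centimorgans.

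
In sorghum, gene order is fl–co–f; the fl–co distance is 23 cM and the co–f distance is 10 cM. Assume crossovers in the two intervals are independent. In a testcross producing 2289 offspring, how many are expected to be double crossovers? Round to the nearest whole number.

Map distances give recombination frequencies of 0.230 and 0.100 for the two intervals.
With no interference, expected double-crossover frequency = 0.230 × 0.100 = 0.02300.
Expected number = 0.02300 × 2289 = 52.65 ≈ 53.

53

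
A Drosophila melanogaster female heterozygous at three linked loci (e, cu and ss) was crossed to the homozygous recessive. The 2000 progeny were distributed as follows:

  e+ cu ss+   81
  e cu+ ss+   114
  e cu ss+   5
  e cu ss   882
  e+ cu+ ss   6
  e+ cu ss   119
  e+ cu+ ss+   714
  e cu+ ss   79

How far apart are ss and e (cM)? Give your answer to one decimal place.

12.2 cM

The two most frequent reciprocal classes, e cu ss and e+ cu+ ss+, are the parental types, so the F1 was e cu ss / e+ cu+ ss+.
The two rarest classes, e cu ss+ and e+ cu+ ss, are the double crossovers. Comparing them with the parentals, only the ss allele has switched, so ss is the middle locus and the order is e – ss – cu.
Crossovers in the e–ss interval produce the single-crossover classes e+ cu ss and e cu+ ss+ (119 + 114 = 233) plus the double crossovers (11).
RF(e–ss) = (233 + 11) / 2000 = 244/2000 = 0.1220 → 12.2 cM.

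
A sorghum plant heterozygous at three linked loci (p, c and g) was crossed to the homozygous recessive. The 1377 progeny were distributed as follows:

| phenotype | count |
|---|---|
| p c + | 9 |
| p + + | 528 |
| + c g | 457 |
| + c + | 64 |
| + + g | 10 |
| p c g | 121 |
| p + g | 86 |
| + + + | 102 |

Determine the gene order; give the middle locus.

c

The two most frequent reciprocal classes, p + + and + c g, are the parental types, so the F1 was p + + / + c g.
The two rarest classes, p c + and + + g, are the double crossovers. Comparing them with the parentals, only the c allele has switched, so c is the middle locus and the order is p – c – g.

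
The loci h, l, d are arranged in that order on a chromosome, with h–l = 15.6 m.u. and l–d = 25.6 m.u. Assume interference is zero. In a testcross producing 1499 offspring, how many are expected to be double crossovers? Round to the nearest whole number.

Map distances give recombination frequencies of 0.156 and 0.256 for the two intervals.
With no interference, expected double-crossover frequency = 0.156 × 0.256 = 0.03994.
Expected number = 0.03994 × 1499 = 59.86 ≈ 60.

60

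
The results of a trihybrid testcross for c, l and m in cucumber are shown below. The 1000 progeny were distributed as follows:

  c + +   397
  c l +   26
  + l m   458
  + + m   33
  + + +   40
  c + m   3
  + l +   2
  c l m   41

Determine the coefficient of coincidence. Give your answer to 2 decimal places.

0.91

The two most frequent reciprocal classes, c + + and + l m, are the parental types, so the F1 was c + + / + l m.
The two rarest classes, c + m and + l +, are the double crossovers. Comparing them with the parentals, only the m allele has switched, so m is the middle locus and the order is c – m – l.
c–m: (81 + 5)/1000 = 0.0860; m–l: (59 + 5)/1000 = 0.0640.
Expected DCO frequency = 0.0860 × 0.0640 ≈ 0.00550; observed = 5/1000 ≈ 0.00500.
Coefficient of coincidence = 0.00500/0.00550 ≈ 0.91.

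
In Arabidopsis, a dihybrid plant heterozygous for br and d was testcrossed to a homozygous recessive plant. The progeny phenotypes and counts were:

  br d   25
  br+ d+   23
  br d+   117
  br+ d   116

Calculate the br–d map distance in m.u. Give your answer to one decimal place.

The two most frequent classes, br+ d (116) and br d+ (117), are the parental types, so the F1 was br+ d / br d+.
The recombinant classes are br+ d+ and br d: 23 + 25 = 48.
Recombination frequency = 48/281 = 0.1708 ≈ 17.1%, i.e. 17.1 m.u.

17.1 m.u.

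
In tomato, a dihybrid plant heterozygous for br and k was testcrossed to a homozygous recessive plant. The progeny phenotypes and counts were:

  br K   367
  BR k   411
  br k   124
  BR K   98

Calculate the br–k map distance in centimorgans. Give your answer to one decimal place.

22.2 centimorgans

The two most frequent classes, BR k (411) and br K (367), are the parental types, so the F1 was BR k / br K.
The recombinant classes are BR K and br k: 98 + 124 = 222.
Recombination frequency = 222/1000 = 0.2220 ≈ 22.2%, i.e. 22.2 centimorgans.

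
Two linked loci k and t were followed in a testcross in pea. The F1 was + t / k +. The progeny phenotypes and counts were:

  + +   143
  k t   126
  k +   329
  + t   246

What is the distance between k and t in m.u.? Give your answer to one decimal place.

31.9 m.u.

The recombinant classes are + + and k t: 143 + 126 = 269.
Recombination frequency = 269/844 = 0.3187 ≈ 31.9%, i.e. 31.9 m.u.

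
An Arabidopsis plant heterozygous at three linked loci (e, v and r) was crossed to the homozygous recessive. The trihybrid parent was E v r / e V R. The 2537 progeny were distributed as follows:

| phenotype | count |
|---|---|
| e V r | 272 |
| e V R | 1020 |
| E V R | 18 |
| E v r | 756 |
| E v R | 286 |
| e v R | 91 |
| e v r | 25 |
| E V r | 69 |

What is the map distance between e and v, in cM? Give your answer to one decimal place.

8.0 cM

The two rarest classes, e v r and E V R, are the double crossovers. Comparing them with the parentals, only the e allele has switched, so e is the middle locus and the order is r – e – v.
Crossovers in the e–v interval produce the single-crossover classes E V r and e v R (69 + 91 = 160) plus the double crossovers (43).
RF(e–v) = (160 + 43) / 2537 = 203/2537 = 0.0800 → 8.0 cM.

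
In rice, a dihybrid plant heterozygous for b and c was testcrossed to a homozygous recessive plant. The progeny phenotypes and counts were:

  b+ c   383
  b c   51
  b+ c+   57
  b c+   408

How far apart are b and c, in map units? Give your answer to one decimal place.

12.0 map units

The two most frequent classes, b+ c (383) and b c+ (408), are the parental types, so the F1 was b+ c / b c+.
The recombinant classes are b+ c+ and b c: 57 + 51 = 108.
Recombination frequency = 108/899 = 0.1201 ≈ 12.0%, i.e. 12.0 map units.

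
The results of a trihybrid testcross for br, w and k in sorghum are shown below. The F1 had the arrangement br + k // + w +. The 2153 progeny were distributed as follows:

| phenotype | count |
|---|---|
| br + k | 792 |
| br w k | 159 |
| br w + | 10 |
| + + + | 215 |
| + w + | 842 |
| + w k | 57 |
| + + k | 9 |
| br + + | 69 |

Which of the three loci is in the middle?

br

The two rarest classes, + + k and br w +, are the double crossovers. Comparing them with the parentals, only the br allele has switched, so br is the middle locus and the order is w – br – k.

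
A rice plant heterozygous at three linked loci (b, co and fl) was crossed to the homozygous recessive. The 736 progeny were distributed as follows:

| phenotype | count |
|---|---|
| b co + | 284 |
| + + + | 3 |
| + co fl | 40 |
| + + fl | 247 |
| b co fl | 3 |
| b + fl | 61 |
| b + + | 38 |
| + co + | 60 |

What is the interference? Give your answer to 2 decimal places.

The two most frequent reciprocal classes, + + fl and b co +, are the parental types, so the F1 was + + fl / b co +.
The two rarest classes, + + + and b co fl, are the double crossovers. Comparing them with the parentals, only the fl allele has switched, so fl is the middle locus and the order is co – fl – b.
co–fl: (78 + 6)/736 = 0.1141; fl–b: (121 + 6)/736 = 0.1726.
Expected DCO frequency = 0.1141 × 0.1726 ≈ 0.01969; observed = 6/736 ≈ 0.00815.
Coefficient of coincidence = 0.00815/0.01969 ≈ 0.41; interference = 1 − 0.41 = 0.59.

0.59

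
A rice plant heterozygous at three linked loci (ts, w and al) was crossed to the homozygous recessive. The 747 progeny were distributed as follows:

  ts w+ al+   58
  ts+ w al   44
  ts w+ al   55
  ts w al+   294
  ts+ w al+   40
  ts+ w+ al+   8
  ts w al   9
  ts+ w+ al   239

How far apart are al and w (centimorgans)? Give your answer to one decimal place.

The two most frequent reciprocal classes, ts w al+ and ts+ w+ al, are the parental types, so the F1 was ts w al+ / ts+ w+ al.
The two rarest classes, ts w al and ts+ w+ al+, are the double crossovers. Comparing them with the parentals, only the al allele has switched, so al is the middle locus and the order is w – al – ts.
Crossovers in the w–al interval produce the single-crossover classes ts w+ al+ and ts+ w al (58 + 44 = 102) plus the double crossovers (17).
RF(w–al) = (102 + 17) / 747 = 119/747 = 0.1593 → 15.9 centimorgans.

15.9 centimorgans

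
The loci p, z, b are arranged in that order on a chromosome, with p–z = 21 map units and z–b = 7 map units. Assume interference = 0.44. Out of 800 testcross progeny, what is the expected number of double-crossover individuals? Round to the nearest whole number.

7

Map distances give recombination frequencies of 0.210 and 0.070 for the two intervals.
With interference 0.44 (so coincidence = 0.56), expected double-crossover frequency = 0.210 × 0.070 × 0.56 = 0.00823.
Expected number = 0.00823 × 800 = 6.59 ≈ 7.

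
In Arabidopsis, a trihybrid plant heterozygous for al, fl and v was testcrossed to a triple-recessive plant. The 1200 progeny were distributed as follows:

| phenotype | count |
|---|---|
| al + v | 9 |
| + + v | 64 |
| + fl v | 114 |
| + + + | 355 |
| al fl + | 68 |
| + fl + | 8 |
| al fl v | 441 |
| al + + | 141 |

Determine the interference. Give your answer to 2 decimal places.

0.50

The two most frequent reciprocal classes, al fl v and + + +, are the parental types, so the F1 was al fl v / + + +.
The two rarest classes, al + v and + fl +, are the double crossovers. Comparing them with the parentals, only the fl allele has switched, so fl is the middle locus and the order is v – fl – al.
v–fl: (132 + 17)/1200 = 0.1242; fl–al: (255 + 17)/1200 = 0.2267.
Expected DCO frequency = 0.1242 × 0.2267 ≈ 0.02816; observed = 17/1200 ≈ 0.01417.
Coefficient of coincidence = 0.01417/0.02816 ≈ 0.50; interference = 1 − 0.50 = 0.50.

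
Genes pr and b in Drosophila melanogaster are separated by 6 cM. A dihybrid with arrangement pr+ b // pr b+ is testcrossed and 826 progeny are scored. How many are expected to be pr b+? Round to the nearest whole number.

A map distance of 6 cM corresponds to a recombination frequency of 0.060.
The F1 is pr+ b / pr b+, so pr b+ is a parental gamete class with expected frequency (1 − r)/2 = 0.940/2 = 0.4700.
Expected number = 0.4700 × 826 = 388.22 ≈ 388.

388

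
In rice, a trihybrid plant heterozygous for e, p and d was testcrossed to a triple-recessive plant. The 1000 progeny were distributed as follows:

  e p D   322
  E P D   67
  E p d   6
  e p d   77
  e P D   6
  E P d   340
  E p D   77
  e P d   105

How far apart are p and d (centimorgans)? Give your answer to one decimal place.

The two most frequent reciprocal classes, e p D and E P d, are the parental types, so the F1 was e p D / E P d.
The two rarest classes, e P D and E p d, are the double crossovers. Comparing them with the parentals, only the p allele has switched, so p is the middle locus and the order is e – p – d.
Crossovers in the p–d interval produce the single-crossover classes e p d and E P D (77 + 67 = 144) plus the double crossovers (12).
RF(p–d) = (144 + 12) / 1000 = 156/1000 = 0.1560 → 15.6 centimorgans.

15.6 centimorgans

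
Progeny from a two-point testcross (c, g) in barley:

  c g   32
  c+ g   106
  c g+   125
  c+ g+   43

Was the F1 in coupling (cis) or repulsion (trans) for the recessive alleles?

trans

The two most frequent classes are c+ g (106) and c g+ (125); these are the parental (non-recombinant) types.
So the F1 carried c+ g on one chromosome and c g+ on the other — the recessive alleles are on opposite chromosomes (trans / repulsion).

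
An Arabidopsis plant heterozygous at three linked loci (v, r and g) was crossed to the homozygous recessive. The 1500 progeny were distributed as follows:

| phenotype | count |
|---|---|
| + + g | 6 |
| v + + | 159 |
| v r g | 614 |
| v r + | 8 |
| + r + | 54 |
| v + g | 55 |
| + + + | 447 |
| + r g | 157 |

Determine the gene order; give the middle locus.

g

The two most frequent reciprocal classes, v r g and + + +, are the parental types, so the F1 was v r g / + + +.
The two rarest classes, v r + and + + g, are the double crossovers. Comparing them with the parentals, only the g allele has switched, so g is the middle locus and the order is v – g – r.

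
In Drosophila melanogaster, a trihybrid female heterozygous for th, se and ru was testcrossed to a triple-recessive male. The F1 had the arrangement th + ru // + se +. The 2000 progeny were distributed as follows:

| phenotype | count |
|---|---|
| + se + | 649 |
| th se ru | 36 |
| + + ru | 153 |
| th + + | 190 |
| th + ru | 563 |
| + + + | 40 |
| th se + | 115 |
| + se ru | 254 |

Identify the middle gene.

The two rarest classes, th se ru and + + +, are the double crossovers. Comparing them with the parentals, only the se allele has switched, so se is the middle locus and the order is ru – se – th.

se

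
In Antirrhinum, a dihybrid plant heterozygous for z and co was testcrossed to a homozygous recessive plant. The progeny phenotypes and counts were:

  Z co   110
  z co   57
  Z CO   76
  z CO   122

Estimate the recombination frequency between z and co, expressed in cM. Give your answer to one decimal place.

The two most frequent classes, Z co (110) and z CO (122), are the parental types, so the F1 was Z co / z CO.
The recombinant classes are Z CO and z co: 76 + 57 = 133.
Recombination frequency = 133/365 = 0.3644 ≈ 36.4%, i.e. 36.4 cM.

36.4 cM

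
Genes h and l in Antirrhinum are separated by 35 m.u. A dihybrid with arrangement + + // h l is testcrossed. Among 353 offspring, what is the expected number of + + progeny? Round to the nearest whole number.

115

A map distance of 35 m.u. corresponds to a recombination frequency of 0.350.
The F1 is + + / h l, so + + is a parental gamete class with expected frequency (1 − r)/2 = 0.650/2 = 0.3250.
Expected number = 0.3250 × 353 = 114.73 ≈ 115.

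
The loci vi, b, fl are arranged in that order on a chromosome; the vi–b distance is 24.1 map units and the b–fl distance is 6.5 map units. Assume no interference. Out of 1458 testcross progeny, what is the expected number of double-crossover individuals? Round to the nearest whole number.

23

Map distances give recombination frequencies of 0.241 and 0.065 for the two intervals.
With no interference, expected double-crossover frequency = 0.241 × 0.065 = 0.01567.
Expected number = 0.01567 × 1458 = 22.84 ≈ 23.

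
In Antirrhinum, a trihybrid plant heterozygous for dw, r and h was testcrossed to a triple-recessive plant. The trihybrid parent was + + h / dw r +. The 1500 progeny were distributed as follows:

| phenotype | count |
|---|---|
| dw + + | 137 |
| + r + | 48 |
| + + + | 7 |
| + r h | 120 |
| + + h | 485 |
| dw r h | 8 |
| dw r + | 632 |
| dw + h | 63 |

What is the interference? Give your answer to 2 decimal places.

0.34

The two rarest classes, + + + and dw r h, are the double crossovers. Comparing them with the parentals, only the h allele has switched, so h is the middle locus and the order is dw – h – r.
dw–h: (111 + 15)/1500 = 0.0840; h–r: (257 + 15)/1500 = 0.1813.
Expected DCO frequency = 0.0840 × 0.1813 ≈ 0.01523; observed = 15/1500 ≈ 0.01000.
Coefficient of coincidence = 0.01000/0.01523 ≈ 0.66; interference = 1 − 0.66 = 0.34.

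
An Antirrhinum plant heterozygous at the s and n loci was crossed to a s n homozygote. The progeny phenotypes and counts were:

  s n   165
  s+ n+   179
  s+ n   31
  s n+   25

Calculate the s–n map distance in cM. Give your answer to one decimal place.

The two most frequent classes, s+ n+ (179) and s n (165), are the parental types, so the F1 was s+ n+ / s n.
The recombinant classes are s+ n and s n+: 31 + 25 = 56.
Recombination frequency = 56/400 = 0.1400 ≈ 14.0%, i.e. 14.0 cM.

14.0 cM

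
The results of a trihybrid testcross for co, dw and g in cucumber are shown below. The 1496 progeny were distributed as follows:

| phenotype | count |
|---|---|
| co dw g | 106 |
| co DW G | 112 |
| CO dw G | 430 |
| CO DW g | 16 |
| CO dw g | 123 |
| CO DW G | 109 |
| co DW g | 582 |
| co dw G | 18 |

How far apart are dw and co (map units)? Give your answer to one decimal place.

The two most frequent reciprocal classes, CO dw G and co DW g, are the parental types, so the F1 was CO dw G / co DW g.
The two rarest classes, co dw G and CO DW g, are the double crossovers. Comparing them with the parentals, only the co allele has switched, so co is the middle locus and the order is dw – co – g.
Crossovers in the dw–co interval produce the single-crossover classes CO DW G and co dw g (109 + 106 = 215) plus the double crossovers (34).
RF(dw–co) = (215 + 34) / 1496 = 249/1496 = 0.1664 → 16.6 map units.

16.6 map units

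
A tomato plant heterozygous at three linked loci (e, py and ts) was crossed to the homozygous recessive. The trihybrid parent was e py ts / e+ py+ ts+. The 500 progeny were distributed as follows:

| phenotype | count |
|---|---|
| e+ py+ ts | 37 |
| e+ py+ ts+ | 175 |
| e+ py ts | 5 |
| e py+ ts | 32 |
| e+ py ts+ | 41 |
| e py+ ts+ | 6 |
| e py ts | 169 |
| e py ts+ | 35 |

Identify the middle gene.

The two rarest classes, e+ py ts and e py+ ts+, are the double crossovers. Comparing them with the parentals, only the e allele has switched, so e is the middle locus and the order is py – e – ts.

e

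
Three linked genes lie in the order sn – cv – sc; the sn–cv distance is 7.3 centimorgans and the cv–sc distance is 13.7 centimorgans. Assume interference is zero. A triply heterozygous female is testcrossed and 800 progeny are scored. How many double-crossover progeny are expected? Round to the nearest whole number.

Map distances give recombination frequencies of 0.073 and 0.137 for the two intervals.
With no interference, expected double-crossover frequency = 0.073 × 0.137 = 0.01000.
Expected number = 0.01000 × 800 = 8.00 ≈ 8.

8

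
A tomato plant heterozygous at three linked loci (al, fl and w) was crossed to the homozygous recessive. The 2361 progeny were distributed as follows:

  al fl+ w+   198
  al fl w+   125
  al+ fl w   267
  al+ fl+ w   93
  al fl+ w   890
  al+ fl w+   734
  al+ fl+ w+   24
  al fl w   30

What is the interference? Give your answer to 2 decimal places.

0.10

The two most frequent reciprocal classes, al fl+ w and al+ fl w+, are the parental types, so the F1 was al fl+ w / al+ fl w+.
The two rarest classes, al fl w and al+ fl+ w+, are the double crossovers. Comparing them with the parentals, only the fl allele has switched, so fl is the middle locus and the order is w – fl – al.
w–fl: (465 + 54)/2361 = 0.2198; fl–al: (218 + 54)/2361 = 0.1152.
Expected DCO frequency = 0.2198 × 0.1152 ≈ 0.02532; observed = 54/2361 ≈ 0.02287.
Coefficient of coincidence = 0.02287/0.02532 ≈ 0.90; interference = 1 − 0.90 = 0.10.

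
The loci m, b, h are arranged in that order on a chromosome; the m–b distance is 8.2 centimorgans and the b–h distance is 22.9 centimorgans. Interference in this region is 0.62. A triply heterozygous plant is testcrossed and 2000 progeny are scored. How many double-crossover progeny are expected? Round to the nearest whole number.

14

Map distances give recombination frequencies of 0.082 and 0.229 for the two intervals.
With interference 0.62 (so coincidence = 0.38), expected double-crossover frequency = 0.082 × 0.229 × 0.38 = 0.00714.
Expected number = 0.00714 × 2000 = 14.27 ≈ 14.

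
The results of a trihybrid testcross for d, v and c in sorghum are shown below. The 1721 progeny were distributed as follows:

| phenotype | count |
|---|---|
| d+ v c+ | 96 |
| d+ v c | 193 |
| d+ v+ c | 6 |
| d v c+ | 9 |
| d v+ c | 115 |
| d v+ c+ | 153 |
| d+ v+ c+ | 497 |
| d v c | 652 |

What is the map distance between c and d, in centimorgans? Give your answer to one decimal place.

21.0 centimorgans

The two most frequent reciprocal classes, d+ v+ c+ and d v c, are the parental types, so the F1 was d+ v+ c+ / d v c.
The two rarest classes, d+ v+ c and d v c+, are the double crossovers. Comparing them with the parentals, only the c allele has switched, so c is the middle locus and the order is v – c – d.
Crossovers in the c–d interval produce the single-crossover classes d v+ c+ and d+ v c (153 + 193 = 346) plus the double crossovers (15).
RF(c–d) = (346 + 15) / 1721 = 361/1721 = 0.2098 → 21.0 centimorgans.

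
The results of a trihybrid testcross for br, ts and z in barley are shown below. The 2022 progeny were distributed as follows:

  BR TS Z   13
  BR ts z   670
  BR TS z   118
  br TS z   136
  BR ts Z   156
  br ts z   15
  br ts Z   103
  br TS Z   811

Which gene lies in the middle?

The two most frequent reciprocal classes, br TS Z and BR ts z, are the parental types, so the F1 was br TS Z / BR ts z.
The two rarest classes, BR TS Z and br ts z, are the double crossovers. Comparing them with the parentals, only the br allele has switched, so br is the middle locus and the order is ts – br – z.

br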